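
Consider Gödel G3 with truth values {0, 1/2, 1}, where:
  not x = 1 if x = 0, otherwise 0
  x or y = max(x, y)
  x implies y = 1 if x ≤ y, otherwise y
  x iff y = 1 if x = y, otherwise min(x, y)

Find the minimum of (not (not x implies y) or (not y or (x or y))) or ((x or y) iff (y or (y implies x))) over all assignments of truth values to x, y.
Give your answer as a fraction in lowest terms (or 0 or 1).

Take x = 1/2, y = 1/2:
not x = not 1/2 = 0
not x implies y = 0 implies 1/2 = 1
not (not x implies y) = not 1 = 0
not y = not 1/2 = 0
x or y = 1/2 or 1/2 = 1/2
not y or (x or y) = 0 or 1/2 = 1/2
not (not x implies y) or (not y or (x or y)) = 0 or 1/2 = 1/2
x or y = 1/2 or 1/2 = 1/2
y implies x = 1/2 implies 1/2 = 1
y or (y implies x) = 1/2 or 1 = 1
(x or y) iff (y or (y implies x)) = 1/2 iff 1 = 1/2
(not (not x implies y) or (not y or (x or y))) or ((x or y) iff (y or (y implies x))) = 1/2 or 1/2 = 1/2
No assignment yields a value below 1/2, so this is the minimum.

1/2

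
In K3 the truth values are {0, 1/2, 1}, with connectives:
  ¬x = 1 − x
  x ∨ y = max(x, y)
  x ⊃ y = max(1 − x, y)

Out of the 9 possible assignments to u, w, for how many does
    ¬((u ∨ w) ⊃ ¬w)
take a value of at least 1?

u = 0, w = 0 ↦ 0  <
u = 0, w = 1/2 ↦ 1/2  <
u = 0, w = 1 ↦ 1  ≥
u = 1/2, w = 0 ↦ 0  <
u = 1/2, w = 1/2 ↦ 1/2  <
u = 1/2, w = 1 ↦ 1  ≥
u = 1, w = 0 ↦ 0  <
u = 1, w = 1/2 ↦ 1/2  <
u = 1, w = 1 ↦ 1  ≥
So 3 of the 9 assignments meet the threshold.

3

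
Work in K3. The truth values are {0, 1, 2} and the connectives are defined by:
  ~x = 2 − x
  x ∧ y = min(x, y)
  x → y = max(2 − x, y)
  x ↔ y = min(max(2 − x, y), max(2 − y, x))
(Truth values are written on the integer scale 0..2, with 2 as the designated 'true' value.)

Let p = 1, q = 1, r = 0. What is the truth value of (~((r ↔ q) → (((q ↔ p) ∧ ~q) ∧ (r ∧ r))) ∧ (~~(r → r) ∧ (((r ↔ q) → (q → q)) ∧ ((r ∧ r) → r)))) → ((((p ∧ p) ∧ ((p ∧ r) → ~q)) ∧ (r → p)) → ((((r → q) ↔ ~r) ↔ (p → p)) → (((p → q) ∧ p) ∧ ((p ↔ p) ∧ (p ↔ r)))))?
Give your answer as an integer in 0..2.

1

r ↔ q = 0 ↔ 1 = 1
q ↔ p = 1 ↔ 1 = 1
~q = ~1 = 1
(q ↔ p) ∧ ~q = 1 ∧ 1 = 1
r ∧ r = 0 ∧ 0 = 0
((q ↔ p) ∧ ~q) ∧ (r ∧ r) = 1 ∧ 0 = 0
(r ↔ q) → (((q ↔ p) ∧ ~q) ∧ (r ∧ r)) = 1 → 0 = 1
~((r ↔ q) → (((q ↔ p) ∧ ~q) ∧ (r ∧ r))) = ~1 = 1
r → r = 0 → 0 = 2
~(r → r) = ~2 = 0
~~(r → r) = ~0 = 2
r ↔ q = 0 ↔ 1 = 1
q → q = 1 → 1 = 1
(r ↔ q) → (q → q) = 1 → 1 = 1
r ∧ r = 0 ∧ 0 = 0
(r ∧ r) → r = 0 → 0 = 2
((r ↔ q) → (q → q)) ∧ ((r ∧ r) → r) = 1 ∧ 2 = 1
~~(r → r) ∧ (((r ↔ q) → (q → q)) ∧ ((r ∧ r) → r)) = 2 ∧ 1 = 1
~((r ↔ q) → (((q ↔ p) ∧ ~q) ∧ (r ∧ r))) ∧ (~~(r → r) ∧ (((r ↔ q) → (q → q)) ∧ ((r ∧ r) → r))) = 1 ∧ 1 = 1
p ∧ p = 1 ∧ 1 = 1
p ∧ r = 1 ∧ 0 = 0
~q = ~1 = 1
(p ∧ r) → ~q = 0 → 1 = 2
(p ∧ p) ∧ ((p ∧ r) → ~q) = 1 ∧ 2 = 1
r → p = 0 → 1 = 2
((p ∧ p) ∧ ((p ∧ r) → ~q)) ∧ (r → p) = 1 ∧ 2 = 1
r → q = 0 → 1 = 2
~r = ~0 = 2
(r → q) ↔ ~r = 2 ↔ 2 = 2
p → p = 1 → 1 = 1
((r → q) ↔ ~r) ↔ (p → p) = 2 ↔ 1 = 1
p → q = 1 → 1 = 1
(p → q) ∧ p = 1 ∧ 1 = 1
p ↔ p = 1 ↔ 1 = 1
p ↔ r = 1 ↔ 0 = 1
(p ↔ p) ∧ (p ↔ r) = 1 ∧ 1 = 1
((p → q) ∧ p) ∧ ((p ↔ p) ∧ (p ↔ r)) = 1 ∧ 1 = 1
(((r → q) ↔ ~r) ↔ (p → p)) → (((p → q) ∧ p) ∧ ((p ↔ p) ∧ (p ↔ r))) = 1 → 1 = 1
(((p ∧ p) ∧ ((p ∧ r) → ~q)) ∧ (r → p)) → ((((r → q) ↔ ~r) ↔ (p → p)) → (((p → q) ∧ p) ∧ ((p ↔ p) ∧ (p ↔ r)))) = 1 → 1 = 1
(~((r ↔ q) → (((q ↔ p) ∧ ~q) ∧ (r ∧ r))) ∧ (~~(r → r) ∧ (((r ↔ q) → (q → q)) ∧ ((r ∧ r) → r)))) → ((((p ∧ p) ∧ ((p ∧ r) → ~q)) ∧ (r → p)) → ((((r → q) ↔ ~r) ↔ (p → p)) → (((p → q) ∧ p) ∧ ((p ↔ p) ∧ (p ↔ r))))) = 1 → 1 = 1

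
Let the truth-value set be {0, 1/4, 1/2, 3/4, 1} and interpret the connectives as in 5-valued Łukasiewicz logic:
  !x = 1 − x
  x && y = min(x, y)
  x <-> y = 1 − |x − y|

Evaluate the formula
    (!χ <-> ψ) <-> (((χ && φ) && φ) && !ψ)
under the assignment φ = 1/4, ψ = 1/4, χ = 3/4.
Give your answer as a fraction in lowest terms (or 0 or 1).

!χ = !3/4 = 1/4
!χ <-> ψ = 1/4 <-> 1/4 = 1
χ && φ = 3/4 && 1/4 = 1/4
(χ && φ) && φ = 1/4 && 1/4 = 1/4
!ψ = !1/4 = 3/4
((χ && φ) && φ) && !ψ = 1/4 && 3/4 = 1/4
(!χ <-> ψ) <-> (((χ && φ) && φ) && !ψ) = 1 <-> 1/4 = 1/4

1/4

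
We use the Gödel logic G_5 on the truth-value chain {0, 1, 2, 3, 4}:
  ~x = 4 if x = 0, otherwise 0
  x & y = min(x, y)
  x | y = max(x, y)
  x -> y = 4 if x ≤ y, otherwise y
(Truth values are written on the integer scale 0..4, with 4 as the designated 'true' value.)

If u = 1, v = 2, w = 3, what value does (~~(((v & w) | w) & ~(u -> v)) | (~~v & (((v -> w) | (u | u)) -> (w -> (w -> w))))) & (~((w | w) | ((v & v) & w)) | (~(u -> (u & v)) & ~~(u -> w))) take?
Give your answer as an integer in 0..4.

v & w = 2 & 3 = 2
(v & w) | w = 2 | 3 = 3
u -> v = 1 -> 2 = 4
~(u -> v) = ~4 = 0
((v & w) | w) & ~(u -> v) = 3 & 0 = 0
~(((v & w) | w) & ~(u -> v)) = ~0 = 4
~~(((v & w) | w) & ~(u -> v)) = ~4 = 0
~v = ~2 = 0
~~v = ~0 = 4
v -> w = 2 -> 3 = 4
u | u = 1 | 1 = 1
(v -> w) | (u | u) = 4 | 1 = 4
w -> w = 3 -> 3 = 4
w -> (w -> w) = 3 -> 4 = 4
((v -> w) | (u | u)) -> (w -> (w -> w)) = 4 -> 4 = 4
~~v & (((v -> w) | (u | u)) -> (w -> (w -> w))) = 4 & 4 = 4
~~(((v & w) | w) & ~(u -> v)) | (~~v & (((v -> w) | (u | u)) -> (w -> (w -> w)))) = 0 | 4 = 4
w | w = 3 | 3 = 3
v & v = 2 & 2 = 2
(v & v) & w = 2 & 3 = 2
(w | w) | ((v & v) & w) = 3 | 2 = 3
~((w | w) | ((v & v) & w)) = ~3 = 0
u & v = 1 & 2 = 1
u -> (u & v) = 1 -> 1 = 4
~(u -> (u & v)) = ~4 = 0
u -> w = 1 -> 3 = 4
~(u -> w) = ~4 = 0
~~(u -> w) = ~0 = 4
~(u -> (u & v)) & ~~(u -> w) = 0 & 4 = 0
~((w | w) | ((v & v) & w)) | (~(u -> (u & v)) & ~~(u -> w)) = 0 | 0 = 0
(~~(((v & w) | w) & ~(u -> v)) | (~~v & (((v -> w) | (u | u)) -> (w -> (w -> w))))) & (~((w | w) | ((v & v) & w)) | (~(u -> (u & v)) & ~~(u -> w))) = 4 & 0 = 0

0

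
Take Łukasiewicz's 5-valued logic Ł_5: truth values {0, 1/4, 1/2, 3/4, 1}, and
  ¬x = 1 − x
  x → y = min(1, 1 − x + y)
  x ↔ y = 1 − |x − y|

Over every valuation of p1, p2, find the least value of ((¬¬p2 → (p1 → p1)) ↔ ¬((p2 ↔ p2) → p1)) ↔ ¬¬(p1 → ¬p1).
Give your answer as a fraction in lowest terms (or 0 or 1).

1/2

Take p1 = 1/2, p2 = 0:
¬p2 = ¬0 = 1
¬¬p2 = ¬1 = 0
p1 → p1 = 1/2 → 1/2 = 1
¬¬p2 → (p1 → p1) = 0 → 1 = 1
p2 ↔ p2 = 0 ↔ 0 = 1
(p2 ↔ p2) → p1 = 1 → 1/2 = 1/2
¬((p2 ↔ p2) → p1) = ¬1/2 = 1/2
(¬¬p2 → (p1 → p1)) ↔ ¬((p2 ↔ p2) → p1) = 1 ↔ 1/2 = 1/2
¬p1 = ¬1/2 = 1/2
p1 → ¬p1 = 1/2 → 1/2 = 1
¬(p1 → ¬p1) = ¬1 = 0
¬¬(p1 → ¬p1) = ¬0 = 1
((¬¬p2 → (p1 → p1)) ↔ ¬((p2 ↔ p2) → p1)) ↔ ¬¬(p1 → ¬p1) = 1/2 ↔ 1 = 1/2
No assignment yields a value below 1/2, so this is the minimum.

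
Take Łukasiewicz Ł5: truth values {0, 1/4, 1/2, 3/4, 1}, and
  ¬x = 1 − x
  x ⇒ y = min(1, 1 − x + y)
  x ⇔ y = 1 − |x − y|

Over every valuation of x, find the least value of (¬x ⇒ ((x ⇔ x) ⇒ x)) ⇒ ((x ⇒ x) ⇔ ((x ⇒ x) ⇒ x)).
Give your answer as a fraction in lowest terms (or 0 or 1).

Take x = 1/2:
¬x = ¬1/2 = 1/2
x ⇔ x = 1/2 ⇔ 1/2 = 1
(x ⇔ x) ⇒ x = 1 ⇒ 1/2 = 1/2
¬x ⇒ ((x ⇔ x) ⇒ x) = 1/2 ⇒ 1/2 = 1
x ⇒ x = 1/2 ⇒ 1/2 = 1
x ⇒ x = 1/2 ⇒ 1/2 = 1
(x ⇒ x) ⇒ x = 1 ⇒ 1/2 = 1/2
(x ⇒ x) ⇔ ((x ⇒ x) ⇒ x) = 1 ⇔ 1/2 = 1/2
(¬x ⇒ ((x ⇔ x) ⇒ x)) ⇒ ((x ⇒ x) ⇔ ((x ⇒ x) ⇒ x)) = 1 ⇒ 1/2 = 1/2
No assignment yields a value below 1/2, so this is the minimum.

1/2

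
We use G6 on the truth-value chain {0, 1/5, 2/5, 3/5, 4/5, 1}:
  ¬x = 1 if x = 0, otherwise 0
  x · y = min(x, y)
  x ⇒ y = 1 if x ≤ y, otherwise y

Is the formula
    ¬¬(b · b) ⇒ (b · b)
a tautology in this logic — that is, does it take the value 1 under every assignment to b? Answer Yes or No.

Counterexample: take b = 1/5.
b · b = 1/5 · 1/5 = 1/5
¬(b · b) = ¬1/5 = 0
¬¬(b · b) = ¬0 = 1
¬¬(b · b) ⇒ (b · b) = 1 ⇒ 1/5 = 1/5
This gives 1/5 ≠ 1.

No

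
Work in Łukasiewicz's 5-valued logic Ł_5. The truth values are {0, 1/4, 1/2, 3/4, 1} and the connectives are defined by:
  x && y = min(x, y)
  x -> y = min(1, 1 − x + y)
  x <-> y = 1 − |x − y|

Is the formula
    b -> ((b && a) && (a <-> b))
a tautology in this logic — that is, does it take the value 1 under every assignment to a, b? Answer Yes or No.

No

Counterexample: take a = 0, b = 1/4.
b && a = 1/4 && 0 = 0
a <-> b = 0 <-> 1/4 = 3/4
(b && a) && (a <-> b) = 0 && 3/4 = 0
b -> ((b && a) && (a <-> b)) = 1/4 -> 0 = 3/4
This gives 3/4 ≠ 1.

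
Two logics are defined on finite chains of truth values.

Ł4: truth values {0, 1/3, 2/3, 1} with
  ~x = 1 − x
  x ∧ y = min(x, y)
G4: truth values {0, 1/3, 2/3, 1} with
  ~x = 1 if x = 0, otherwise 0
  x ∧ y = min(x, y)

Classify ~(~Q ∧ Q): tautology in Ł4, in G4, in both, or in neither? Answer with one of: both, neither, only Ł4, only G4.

In Ł4: at Q = 1/3 the value is 2/3 — not a tautology.
In G4: every assignment gives 1 — tautology.

only G4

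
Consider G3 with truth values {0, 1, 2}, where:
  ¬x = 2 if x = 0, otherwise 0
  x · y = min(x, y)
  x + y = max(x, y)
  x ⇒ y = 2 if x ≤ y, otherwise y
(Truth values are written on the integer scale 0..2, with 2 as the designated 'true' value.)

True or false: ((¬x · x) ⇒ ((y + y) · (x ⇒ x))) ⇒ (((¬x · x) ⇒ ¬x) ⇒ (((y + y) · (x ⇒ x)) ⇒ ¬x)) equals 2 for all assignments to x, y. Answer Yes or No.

Counterexample: take x = 1, y = 1.
¬x = ¬1 = 0
¬x · x = 0 · 1 = 0
y + y = 1 + 1 = 1
x ⇒ x = 1 ⇒ 1 = 2
(y + y) · (x ⇒ x) = 1 · 2 = 1
(¬x · x) ⇒ ((y + y) · (x ⇒ x)) = 0 ⇒ 1 = 2
¬x = ¬1 = 0
¬x · x = 0 · 1 = 0
¬x = ¬1 = 0
(¬x · x) ⇒ ¬x = 0 ⇒ 0 = 2
y + y = 1 + 1 = 1
x ⇒ x = 1 ⇒ 1 = 2
(y + y) · (x ⇒ x) = 1 · 2 = 1
((y + y) · (x ⇒ x)) ⇒ ¬x = 1 ⇒ 0 = 0
((¬x · x) ⇒ ¬x) ⇒ (((y + y) · (x ⇒ x)) ⇒ ¬x) = 2 ⇒ 0 = 0
((¬x · x) ⇒ ((y + y) · (x ⇒ x))) ⇒ (((¬x · x) ⇒ ¬x) ⇒ (((y + y) · (x ⇒ x)) ⇒ ¬x)) = 2 ⇒ 0 = 0
This gives 0 ≠ 2.

No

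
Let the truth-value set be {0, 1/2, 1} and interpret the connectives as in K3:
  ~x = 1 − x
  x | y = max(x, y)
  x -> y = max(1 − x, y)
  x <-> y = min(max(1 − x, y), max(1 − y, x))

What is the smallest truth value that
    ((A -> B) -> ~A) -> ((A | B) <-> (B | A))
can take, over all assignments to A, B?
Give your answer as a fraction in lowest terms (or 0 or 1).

Take A = 0, B = 1/2:
A -> B = 0 -> 1/2 = 1
~A = ~0 = 1
(A -> B) -> ~A = 1 -> 1 = 1
A | B = 0 | 1/2 = 1/2
B | A = 1/2 | 0 = 1/2
(A | B) <-> (B | A) = 1/2 <-> 1/2 = 1/2
((A -> B) -> ~A) -> ((A | B) <-> (B | A)) = 1 -> 1/2 = 1/2
No assignment yields a value below 1/2, so this is the minimum.

1/2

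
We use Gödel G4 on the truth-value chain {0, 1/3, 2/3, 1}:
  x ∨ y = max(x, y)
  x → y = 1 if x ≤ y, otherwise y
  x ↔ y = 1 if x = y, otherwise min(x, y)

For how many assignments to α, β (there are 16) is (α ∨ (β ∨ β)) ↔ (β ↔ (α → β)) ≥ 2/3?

15

α = 0, β = 0 ↦ 1  ≥
α = 0, β = 1/3 ↦ 1  ≥
α = 0, β = 2/3 ↦ 1  ≥
α = 0, β = 1 ↦ 1  ≥
α = 1/3, β = 0 ↦ 1/3  <
α = 1/3, β = 1/3 ↦ 1  ≥
α = 1/3, β = 2/3 ↦ 1  ≥
α = 1/3, β = 1 ↦ 1  ≥
α = 2/3, β = 0 ↦ 2/3  ≥
α = 2/3, β = 1/3 ↦ 2/3  ≥
α = 2/3, β = 2/3 ↦ 1  ≥
α = 2/3, β = 1 ↦ 1  ≥
α = 1, β = 0 ↦ 1  ≥
α = 1, β = 1/3 ↦ 1  ≥
α = 1, β = 2/3 ↦ 1  ≥
α = 1, β = 1 ↦ 1  ≥
So 15 of the 16 assignments meet the threshold.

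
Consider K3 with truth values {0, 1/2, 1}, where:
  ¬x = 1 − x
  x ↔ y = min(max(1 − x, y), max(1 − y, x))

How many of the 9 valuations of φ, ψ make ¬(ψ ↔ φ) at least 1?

2

φ = 0, ψ = 0 ↦ 0  <
φ = 0, ψ = 1/2 ↦ 1/2  <
φ = 0, ψ = 1 ↦ 1  ≥
φ = 1/2, ψ = 0 ↦ 1/2  <
φ = 1/2, ψ = 1/2 ↦ 1/2  <
φ = 1/2, ψ = 1 ↦ 1/2  <
φ = 1, ψ = 0 ↦ 1  ≥
φ = 1, ψ = 1/2 ↦ 1/2  <
φ = 1, ψ = 1 ↦ 0  <
So 2 of the 9 assignments meet the threshold.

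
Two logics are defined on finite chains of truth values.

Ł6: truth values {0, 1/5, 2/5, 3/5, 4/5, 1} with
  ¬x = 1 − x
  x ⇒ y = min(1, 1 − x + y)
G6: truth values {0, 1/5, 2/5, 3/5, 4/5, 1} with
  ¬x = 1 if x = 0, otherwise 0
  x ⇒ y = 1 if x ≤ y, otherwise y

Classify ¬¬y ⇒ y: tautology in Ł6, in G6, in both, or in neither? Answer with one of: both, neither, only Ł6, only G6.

only Ł6

In Ł6: every assignment gives 1 — tautology.
In G6: at y = 1/5 the value is 1/5 — not a tautology.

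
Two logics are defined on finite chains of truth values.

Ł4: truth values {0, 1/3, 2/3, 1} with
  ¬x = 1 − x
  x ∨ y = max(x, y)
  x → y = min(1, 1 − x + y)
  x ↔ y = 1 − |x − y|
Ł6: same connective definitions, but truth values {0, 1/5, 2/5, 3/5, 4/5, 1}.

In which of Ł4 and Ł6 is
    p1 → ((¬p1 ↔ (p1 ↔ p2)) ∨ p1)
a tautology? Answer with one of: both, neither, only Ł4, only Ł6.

In Ł4: every assignment gives 1 — tautology.
In Ł6: every assignment gives 1 — tautology.

both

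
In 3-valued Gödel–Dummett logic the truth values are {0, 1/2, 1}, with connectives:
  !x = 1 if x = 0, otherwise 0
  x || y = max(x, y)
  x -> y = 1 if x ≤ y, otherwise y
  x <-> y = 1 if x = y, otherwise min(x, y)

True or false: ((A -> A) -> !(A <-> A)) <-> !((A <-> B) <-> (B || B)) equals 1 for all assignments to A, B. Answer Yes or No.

No

Counterexample: take A = 0, B = 0.
A -> A = 0 -> 0 = 1
A <-> A = 0 <-> 0 = 1
!(A <-> A) = !1 = 0
(A -> A) -> !(A <-> A) = 1 -> 0 = 0
A <-> B = 0 <-> 0 = 1
B || B = 0 || 0 = 0
(A <-> B) <-> (B || B) = 1 <-> 0 = 0
!((A <-> B) <-> (B || B)) = !0 = 1
((A -> A) -> !(A <-> A)) <-> !((A <-> B) <-> (B || B)) = 0 <-> 1 = 0
This gives 0 ≠ 1.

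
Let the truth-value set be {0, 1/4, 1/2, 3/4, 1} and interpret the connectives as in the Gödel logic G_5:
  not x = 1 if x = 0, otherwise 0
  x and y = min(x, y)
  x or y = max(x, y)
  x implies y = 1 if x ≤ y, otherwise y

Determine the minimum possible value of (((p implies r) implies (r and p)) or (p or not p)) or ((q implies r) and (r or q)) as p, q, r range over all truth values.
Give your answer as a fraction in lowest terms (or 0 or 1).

Take p = 1/4, q = 0, r = 1/4:
p implies r = 1/4 implies 1/4 = 1
r and p = 1/4 and 1/4 = 1/4
(p implies r) implies (r and p) = 1 implies 1/4 = 1/4
not p = not 1/4 = 0
p or not p = 1/4 or 0 = 1/4
((p implies r) implies (r and p)) or (p or not p) = 1/4 or 1/4 = 1/4
q implies r = 0 implies 1/4 = 1
r or q = 1/4 or 0 = 1/4
(q implies r) and (r or q) = 1 and 1/4 = 1/4
(((p implies r) implies (r and p)) or (p or not p)) or ((q implies r) and (r or q)) = 1/4 or 1/4 = 1/4
No assignment yields a value below 1/4, so this is the minimum.

1/4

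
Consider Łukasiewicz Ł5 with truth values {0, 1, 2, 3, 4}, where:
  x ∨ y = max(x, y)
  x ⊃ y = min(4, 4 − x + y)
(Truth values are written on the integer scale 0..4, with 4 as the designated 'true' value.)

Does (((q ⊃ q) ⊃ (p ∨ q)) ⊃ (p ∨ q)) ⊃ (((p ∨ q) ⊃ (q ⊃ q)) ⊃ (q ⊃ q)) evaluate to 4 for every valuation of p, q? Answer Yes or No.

Yes

At p = 2, q = 3, for instance:
q ⊃ q = 3 ⊃ 3 = 4
p ∨ q = 2 ∨ 3 = 3
(q ⊃ q) ⊃ (p ∨ q) = 4 ⊃ 3 = 3
((q ⊃ q) ⊃ (p ∨ q)) ⊃ (p ∨ q) = 3 ⊃ 3 = 4
(p ∨ q) ⊃ (q ⊃ q) = 3 ⊃ 4 = 4
((p ∨ q) ⊃ (q ⊃ q)) ⊃ (q ⊃ q) = 4 ⊃ 4 = 4
(((q ⊃ q) ⊃ (p ∨ q)) ⊃ (p ∨ q)) ⊃ (((p ∨ q) ⊃ (q ⊃ q)) ⊃ (q ⊃ q)) = 4 ⊃ 4 = 4
and checking the remaining 24 assignments likewise gives ≥ 4 in every case.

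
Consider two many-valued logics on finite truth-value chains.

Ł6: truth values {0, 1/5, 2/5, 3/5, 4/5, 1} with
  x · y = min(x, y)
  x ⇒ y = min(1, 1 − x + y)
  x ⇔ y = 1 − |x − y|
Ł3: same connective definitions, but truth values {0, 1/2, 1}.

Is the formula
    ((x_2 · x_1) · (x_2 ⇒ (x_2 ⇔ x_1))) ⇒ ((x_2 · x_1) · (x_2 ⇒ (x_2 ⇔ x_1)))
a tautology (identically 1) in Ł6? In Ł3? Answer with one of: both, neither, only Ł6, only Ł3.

In Ł6: every assignment gives 1 — tautology.
In Ł3: every assignment gives 1 — tautology.

both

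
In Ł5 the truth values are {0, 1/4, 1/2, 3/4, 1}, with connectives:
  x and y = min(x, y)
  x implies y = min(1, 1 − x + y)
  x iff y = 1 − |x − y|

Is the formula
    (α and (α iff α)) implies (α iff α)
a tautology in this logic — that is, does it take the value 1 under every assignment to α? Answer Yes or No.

Yes

α = 0 ↦ 1
α = 1/4 ↦ 1
α = 1/2 ↦ 1
α = 3/4 ↦ 1
α = 1 ↦ 1
Every assignment gives a value ≥ 1.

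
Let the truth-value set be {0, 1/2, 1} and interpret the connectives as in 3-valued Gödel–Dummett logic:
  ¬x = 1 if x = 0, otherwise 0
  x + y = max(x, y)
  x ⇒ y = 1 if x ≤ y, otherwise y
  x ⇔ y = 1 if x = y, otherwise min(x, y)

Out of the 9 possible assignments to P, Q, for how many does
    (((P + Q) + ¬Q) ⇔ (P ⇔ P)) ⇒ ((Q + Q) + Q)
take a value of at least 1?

P = 0, Q = 0 ↦ 0  <
P = 0, Q = 1/2 ↦ 1  ≥
P = 0, Q = 1 ↦ 1  ≥
P = 1/2, Q = 0 ↦ 0  <
P = 1/2, Q = 1/2 ↦ 1  ≥
P = 1/2, Q = 1 ↦ 1  ≥
P = 1, Q = 0 ↦ 0  <
P = 1, Q = 1/2 ↦ 1/2  <
P = 1, Q = 1 ↦ 1  ≥
So 5 of the 9 assignments meet the threshold.

5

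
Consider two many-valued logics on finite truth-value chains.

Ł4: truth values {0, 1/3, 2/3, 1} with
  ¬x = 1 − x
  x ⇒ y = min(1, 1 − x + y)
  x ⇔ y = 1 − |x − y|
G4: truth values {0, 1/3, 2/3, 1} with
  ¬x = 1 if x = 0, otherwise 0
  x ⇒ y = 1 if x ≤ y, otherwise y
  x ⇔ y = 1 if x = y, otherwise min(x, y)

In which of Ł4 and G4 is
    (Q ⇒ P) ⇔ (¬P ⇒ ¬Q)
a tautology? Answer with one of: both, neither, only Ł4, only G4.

only Ł4

In Ł4: every assignment gives 1 — tautology.
In G4: at P = 1/3, Q = 2/3 the value is 1/3 — not a tautology.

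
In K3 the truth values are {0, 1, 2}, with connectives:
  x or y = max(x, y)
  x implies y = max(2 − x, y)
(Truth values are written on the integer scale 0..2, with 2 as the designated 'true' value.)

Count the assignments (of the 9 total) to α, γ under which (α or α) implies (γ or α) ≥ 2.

7

α = 0, γ = 0 ↦ 2  ≥
α = 0, γ = 1 ↦ 2  ≥
α = 0, γ = 2 ↦ 2  ≥
α = 1, γ = 0 ↦ 1  <
α = 1, γ = 1 ↦ 1  <
α = 1, γ = 2 ↦ 2  ≥
α = 2, γ = 0 ↦ 2  ≥
α = 2, γ = 1 ↦ 2  ≥
α = 2, γ = 2 ↦ 2  ≥
So 7 of the 9 assignments meet the threshold.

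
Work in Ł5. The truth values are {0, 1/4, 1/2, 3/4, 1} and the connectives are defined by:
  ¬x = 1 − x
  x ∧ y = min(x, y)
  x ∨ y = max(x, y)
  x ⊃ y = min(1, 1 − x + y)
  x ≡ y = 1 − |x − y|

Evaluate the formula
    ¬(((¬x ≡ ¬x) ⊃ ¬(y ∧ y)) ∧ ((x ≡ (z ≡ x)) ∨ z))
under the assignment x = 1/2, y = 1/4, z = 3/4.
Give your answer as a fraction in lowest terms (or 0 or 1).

1/4

¬x = ¬1/2 = 1/2
¬x = ¬1/2 = 1/2
¬x ≡ ¬x = 1/2 ≡ 1/2 = 1
y ∧ y = 1/4 ∧ 1/4 = 1/4
¬(y ∧ y) = ¬1/4 = 3/4
(¬x ≡ ¬x) ⊃ ¬(y ∧ y) = 1 ⊃ 3/4 = 3/4
z ≡ x = 3/4 ≡ 1/2 = 3/4
x ≡ (z ≡ x) = 1/2 ≡ 3/4 = 3/4
(x ≡ (z ≡ x)) ∨ z = 3/4 ∨ 3/4 = 3/4
((¬x ≡ ¬x) ⊃ ¬(y ∧ y)) ∧ ((x ≡ (z ≡ x)) ∨ z) = 3/4 ∧ 3/4 = 3/4
¬(((¬x ≡ ¬x) ⊃ ¬(y ∧ y)) ∧ ((x ≡ (z ≡ x)) ∨ z)) = ¬3/4 = 1/4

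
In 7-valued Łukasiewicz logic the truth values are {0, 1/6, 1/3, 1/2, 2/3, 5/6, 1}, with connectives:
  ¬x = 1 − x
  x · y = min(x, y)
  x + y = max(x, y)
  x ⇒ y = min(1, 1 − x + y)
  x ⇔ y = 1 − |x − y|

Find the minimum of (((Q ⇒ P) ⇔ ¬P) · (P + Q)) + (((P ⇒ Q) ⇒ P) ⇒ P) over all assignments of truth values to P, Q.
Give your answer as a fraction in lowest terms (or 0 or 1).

Take P = 1/2, Q = 0:
Q ⇒ P = 0 ⇒ 1/2 = 1
¬P = ¬1/2 = 1/2
(Q ⇒ P) ⇔ ¬P = 1 ⇔ 1/2 = 1/2
P + Q = 1/2 + 0 = 1/2
((Q ⇒ P) ⇔ ¬P) · (P + Q) = 1/2 · 1/2 = 1/2
P ⇒ Q = 1/2 ⇒ 0 = 1/2
(P ⇒ Q) ⇒ P = 1/2 ⇒ 1/2 = 1
((P ⇒ Q) ⇒ P) ⇒ P = 1 ⇒ 1/2 = 1/2
(((Q ⇒ P) ⇔ ¬P) · (P + Q)) + (((P ⇒ Q) ⇒ P) ⇒ P) = 1/2 + 1/2 = 1/2
No assignment yields a value below 1/2, so this is the minimum.

1/2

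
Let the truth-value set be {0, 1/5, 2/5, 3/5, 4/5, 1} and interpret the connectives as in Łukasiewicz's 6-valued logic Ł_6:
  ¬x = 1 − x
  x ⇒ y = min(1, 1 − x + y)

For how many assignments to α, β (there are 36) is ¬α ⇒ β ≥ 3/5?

30

value 1: 21 assignments (counts)
value 4/5: 5 assignments (counts)
value 3/5: 4 assignments (counts)
value 2/5: 3 assignments
value 1/5: 2 assignments
value 0: 1 assignment
So 30 of the 36 assignments meet the threshold.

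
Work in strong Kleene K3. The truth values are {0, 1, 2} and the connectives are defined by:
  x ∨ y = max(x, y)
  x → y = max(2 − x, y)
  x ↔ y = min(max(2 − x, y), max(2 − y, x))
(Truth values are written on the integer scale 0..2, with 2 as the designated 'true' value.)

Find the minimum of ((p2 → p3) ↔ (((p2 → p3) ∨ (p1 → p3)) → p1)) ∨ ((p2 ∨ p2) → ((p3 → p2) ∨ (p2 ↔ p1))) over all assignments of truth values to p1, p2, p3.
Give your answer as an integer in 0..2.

Take p1 = 0, p2 = 1, p3 = 1:
p2 → p3 = 1 → 1 = 1
p2 → p3 = 1 → 1 = 1
p1 → p3 = 0 → 1 = 2
(p2 → p3) ∨ (p1 → p3) = 1 ∨ 2 = 2
((p2 → p3) ∨ (p1 → p3)) → p1 = 2 → 0 = 0
(p2 → p3) ↔ (((p2 → p3) ∨ (p1 → p3)) → p1) = 1 ↔ 0 = 1
p2 ∨ p2 = 1 ∨ 1 = 1
p3 → p2 = 1 → 1 = 1
p2 ↔ p1 = 1 ↔ 0 = 1
(p3 → p2) ∨ (p2 ↔ p1) = 1 ∨ 1 = 1
(p2 ∨ p2) → ((p3 → p2) ∨ (p2 ↔ p1)) = 1 → 1 = 1
((p2 → p3) ↔ (((p2 → p3) ∨ (p1 → p3)) → p1)) ∨ ((p2 ∨ p2) → ((p3 → p2) ∨ (p2 ↔ p1))) = 1 ∨ 1 = 1
No assignment yields a value below 1, so this is the minimum.

1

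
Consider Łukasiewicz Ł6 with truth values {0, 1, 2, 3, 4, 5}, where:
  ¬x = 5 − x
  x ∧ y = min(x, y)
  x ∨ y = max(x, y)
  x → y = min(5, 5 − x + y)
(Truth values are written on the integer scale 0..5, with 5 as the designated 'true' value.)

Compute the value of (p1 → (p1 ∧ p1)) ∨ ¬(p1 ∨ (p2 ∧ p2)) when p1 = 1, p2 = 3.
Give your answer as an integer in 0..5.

5

p1 ∧ p1 = 1 ∧ 1 = 1
p1 → (p1 ∧ p1) = 1 → 1 = 5
p2 ∧ p2 = 3 ∧ 3 = 3
p1 ∨ (p2 ∧ p2) = 1 ∨ 3 = 3
¬(p1 ∨ (p2 ∧ p2)) = ¬3 = 2
(p1 → (p1 ∧ p1)) ∨ ¬(p1 ∨ (p2 ∧ p2)) = 5 ∨ 2 = 5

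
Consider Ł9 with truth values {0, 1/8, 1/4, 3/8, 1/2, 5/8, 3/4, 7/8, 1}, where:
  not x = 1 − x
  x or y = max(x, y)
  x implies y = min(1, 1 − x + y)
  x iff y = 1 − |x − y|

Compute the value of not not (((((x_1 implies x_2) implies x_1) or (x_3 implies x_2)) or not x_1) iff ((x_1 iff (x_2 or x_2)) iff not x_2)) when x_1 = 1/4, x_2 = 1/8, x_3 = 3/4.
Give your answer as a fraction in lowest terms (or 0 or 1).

x_1 implies x_2 = 1/4 implies 1/8 = 7/8
(x_1 implies x_2) implies x_1 = 7/8 implies 1/4 = 3/8
x_3 implies x_2 = 3/4 implies 1/8 = 3/8
((x_1 implies x_2) implies x_1) or (x_3 implies x_2) = 3/8 or 3/8 = 3/8
not x_1 = not 1/4 = 3/4
(((x_1 implies x_2) implies x_1) or (x_3 implies x_2)) or not x_1 = 3/8 or 3/4 = 3/4
x_2 or x_2 = 1/8 or 1/8 = 1/8
x_1 iff (x_2 or x_2) = 1/4 iff 1/8 = 7/8
not x_2 = not 1/8 = 7/8
(x_1 iff (x_2 or x_2)) iff not x_2 = 7/8 iff 7/8 = 1
((((x_1 implies x_2) implies x_1) or (x_3 implies x_2)) or not x_1) iff ((x_1 iff (x_2 or x_2)) iff not x_2) = 3/4 iff 1 = 3/4
not (((((x_1 implies x_2) implies x_1) or (x_3 implies x_2)) or not x_1) iff ((x_1 iff (x_2 or x_2)) iff not x_2)) = not 3/4 = 1/4
not not (((((x_1 implies x_2) implies x_1) or (x_3 implies x_2)) or not x_1) iff ((x_1 iff (x_2 or x_2)) iff not x_2)) = not 1/4 = 3/4

3/4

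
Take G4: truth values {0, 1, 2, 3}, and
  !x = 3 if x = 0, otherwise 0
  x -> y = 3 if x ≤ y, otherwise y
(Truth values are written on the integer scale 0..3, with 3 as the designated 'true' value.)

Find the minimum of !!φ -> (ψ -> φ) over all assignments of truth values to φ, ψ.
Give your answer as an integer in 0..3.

Take φ = 1, ψ = 2:
!φ = !1 = 0
!!φ = !0 = 3
ψ -> φ = 2 -> 1 = 1
!!φ -> (ψ -> φ) = 3 -> 1 = 1
No assignment yields a value below 1, so this is the minimum.

1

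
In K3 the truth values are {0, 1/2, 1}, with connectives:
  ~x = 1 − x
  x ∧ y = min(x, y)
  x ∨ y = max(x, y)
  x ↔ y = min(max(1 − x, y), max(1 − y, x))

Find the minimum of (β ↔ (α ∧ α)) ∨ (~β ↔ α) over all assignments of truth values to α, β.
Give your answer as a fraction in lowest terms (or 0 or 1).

Take α = 0, β = 1/2:
α ∧ α = 0 ∧ 0 = 0
β ↔ (α ∧ α) = 1/2 ↔ 0 = 1/2
~β = ~1/2 = 1/2
~β ↔ α = 1/2 ↔ 0 = 1/2
(β ↔ (α ∧ α)) ∨ (~β ↔ α) = 1/2 ∨ 1/2 = 1/2
No assignment yields a value below 1/2, so this is the minimum.

1/2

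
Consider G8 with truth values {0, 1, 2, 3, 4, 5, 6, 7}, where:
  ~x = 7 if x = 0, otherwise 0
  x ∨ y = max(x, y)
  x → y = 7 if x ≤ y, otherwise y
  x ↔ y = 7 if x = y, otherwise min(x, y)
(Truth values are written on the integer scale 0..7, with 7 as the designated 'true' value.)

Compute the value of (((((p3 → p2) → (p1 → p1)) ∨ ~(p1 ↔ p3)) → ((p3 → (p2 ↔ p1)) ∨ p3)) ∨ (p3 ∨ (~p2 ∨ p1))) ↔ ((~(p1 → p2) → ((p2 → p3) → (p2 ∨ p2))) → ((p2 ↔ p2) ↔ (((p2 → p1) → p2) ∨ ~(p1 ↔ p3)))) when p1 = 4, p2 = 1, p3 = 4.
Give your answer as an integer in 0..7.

p3 → p2 = 4 → 1 = 1
p1 → p1 = 4 → 4 = 7
(p3 → p2) → (p1 → p1) = 1 → 7 = 7
p1 ↔ p3 = 4 ↔ 4 = 7
~(p1 ↔ p3) = ~7 = 0
((p3 → p2) → (p1 → p1)) ∨ ~(p1 ↔ p3) = 7 ∨ 0 = 7
p2 ↔ p1 = 1 ↔ 4 = 1
p3 → (p2 ↔ p1) = 4 → 1 = 1
(p3 → (p2 ↔ p1)) ∨ p3 = 1 ∨ 4 = 4
(((p3 → p2) → (p1 → p1)) ∨ ~(p1 ↔ p3)) → ((p3 → (p2 ↔ p1)) ∨ p3) = 7 → 4 = 4
~p2 = ~1 = 0
~p2 ∨ p1 = 0 ∨ 4 = 4
p3 ∨ (~p2 ∨ p1) = 4 ∨ 4 = 4
((((p3 → p2) → (p1 → p1)) ∨ ~(p1 ↔ p3)) → ((p3 → (p2 ↔ p1)) ∨ p3)) ∨ (p3 ∨ (~p2 ∨ p1)) = 4 ∨ 4 = 4
p1 → p2 = 4 → 1 = 1
~(p1 → p2) = ~1 = 0
p2 → p3 = 1 → 4 = 7
p2 ∨ p2 = 1 ∨ 1 = 1
(p2 → p3) → (p2 ∨ p2) = 7 → 1 = 1
~(p1 → p2) → ((p2 → p3) → (p2 ∨ p2)) = 0 → 1 = 7
p2 ↔ p2 = 1 ↔ 1 = 7
p2 → p1 = 1 → 4 = 7
(p2 → p1) → p2 = 7 → 1 = 1
p1 ↔ p3 = 4 ↔ 4 = 7
~(p1 ↔ p3) = ~7 = 0
((p2 → p1) → p2) ∨ ~(p1 ↔ p3) = 1 ∨ 0 = 1
(p2 ↔ p2) ↔ (((p2 → p1) → p2) ∨ ~(p1 ↔ p3)) = 7 ↔ 1 = 1
(~(p1 → p2) → ((p2 → p3) → (p2 ∨ p2))) → ((p2 ↔ p2) ↔ (((p2 → p1) → p2) ∨ ~(p1 ↔ p3))) = 7 → 1 = 1
(((((p3 → p2) → (p1 → p1)) ∨ ~(p1 ↔ p3)) → ((p3 → (p2 ↔ p1)) ∨ p3)) ∨ (p3 ∨ (~p2 ∨ p1))) ↔ ((~(p1 → p2) → ((p2 → p3) → (p2 ∨ p2))) → ((p2 ↔ p2) ↔ (((p2 → p1) → p2) ∨ ~(p1 ↔ p3)))) = 4 ↔ 1 = 1

1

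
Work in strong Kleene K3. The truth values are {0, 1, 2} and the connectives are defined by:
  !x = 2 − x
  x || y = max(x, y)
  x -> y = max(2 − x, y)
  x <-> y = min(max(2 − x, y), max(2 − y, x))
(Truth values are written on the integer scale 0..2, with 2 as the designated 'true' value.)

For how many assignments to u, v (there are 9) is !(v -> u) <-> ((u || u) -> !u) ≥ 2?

u = 0, v = 0 ↦ 0  <
u = 0, v = 1 ↦ 1  <
u = 0, v = 2 ↦ 2  ≥
u = 1, v = 0 ↦ 1  <
u = 1, v = 1 ↦ 1  <
u = 1, v = 2 ↦ 1  <
u = 2, v = 0 ↦ 2  ≥
u = 2, v = 1 ↦ 2  ≥
u = 2, v = 2 ↦ 2  ≥
So 4 of the 9 assignments meet the threshold.

4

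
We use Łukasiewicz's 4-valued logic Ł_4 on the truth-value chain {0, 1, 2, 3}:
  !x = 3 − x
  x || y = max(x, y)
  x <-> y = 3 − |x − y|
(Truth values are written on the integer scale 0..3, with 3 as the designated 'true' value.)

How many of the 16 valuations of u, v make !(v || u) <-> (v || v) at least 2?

9

u = 0, v = 0 ↦ 0  <
u = 0, v = 1 ↦ 2  ≥
u = 0, v = 2 ↦ 2  ≥
u = 0, v = 3 ↦ 0  <
u = 1, v = 0 ↦ 1  <
u = 1, v = 1 ↦ 2  ≥
u = 1, v = 2 ↦ 2  ≥
u = 1, v = 3 ↦ 0  <
u = 2, v = 0 ↦ 2  ≥
u = 2, v = 1 ↦ 3  ≥
u = 2, v = 2 ↦ 2  ≥
u = 2, v = 3 ↦ 0  <
u = 3, v = 0 ↦ 3  ≥
u = 3, v = 1 ↦ 2  ≥
u = 3, v = 2 ↦ 1  <
u = 3, v = 3 ↦ 0  <
So 9 of the 16 assignments meet the threshold.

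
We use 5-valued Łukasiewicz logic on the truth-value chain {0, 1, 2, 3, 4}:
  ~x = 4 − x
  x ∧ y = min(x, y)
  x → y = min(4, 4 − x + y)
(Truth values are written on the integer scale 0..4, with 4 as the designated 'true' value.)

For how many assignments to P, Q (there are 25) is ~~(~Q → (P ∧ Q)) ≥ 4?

value 4: 12 assignments (counts)
value 3: 2 assignments
value 2: 5 assignments
value 1: 1 assignment
value 0: 5 assignments
So 12 of the 25 assignments meet the threshold.

12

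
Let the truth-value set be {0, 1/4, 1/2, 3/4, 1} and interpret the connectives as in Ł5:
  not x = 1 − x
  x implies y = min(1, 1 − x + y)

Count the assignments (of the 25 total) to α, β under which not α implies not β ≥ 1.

15

value 1: 15 assignments (counts)
value 3/4: 4 assignments
value 1/2: 3 assignments
value 1/4: 2 assignments
value 0: 1 assignment
So 15 of the 25 assignments meet the threshold.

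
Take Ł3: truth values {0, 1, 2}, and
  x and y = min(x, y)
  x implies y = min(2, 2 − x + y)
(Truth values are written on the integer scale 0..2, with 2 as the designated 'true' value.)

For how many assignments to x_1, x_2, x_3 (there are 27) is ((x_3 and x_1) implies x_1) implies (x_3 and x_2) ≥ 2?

3

value 2: 3 assignments (counts)
value 1: 9 assignments
value 0: 15 assignments
So 3 of the 27 assignments meet the threshold.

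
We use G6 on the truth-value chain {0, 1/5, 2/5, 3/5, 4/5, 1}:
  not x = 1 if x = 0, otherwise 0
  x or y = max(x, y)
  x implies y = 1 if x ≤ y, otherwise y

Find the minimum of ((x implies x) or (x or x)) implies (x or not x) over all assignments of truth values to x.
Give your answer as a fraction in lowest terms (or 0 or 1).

1/5

Take x = 1/5:
x implies x = 1/5 implies 1/5 = 1
x or x = 1/5 or 1/5 = 1/5
(x implies x) or (x or x) = 1 or 1/5 = 1
not x = not 1/5 = 0
x or not x = 1/5 or 0 = 1/5
((x implies x) or (x or x)) implies (x or not x) = 1 implies 1/5 = 1/5
No assignment yields a value below 1/5, so this is the minimum.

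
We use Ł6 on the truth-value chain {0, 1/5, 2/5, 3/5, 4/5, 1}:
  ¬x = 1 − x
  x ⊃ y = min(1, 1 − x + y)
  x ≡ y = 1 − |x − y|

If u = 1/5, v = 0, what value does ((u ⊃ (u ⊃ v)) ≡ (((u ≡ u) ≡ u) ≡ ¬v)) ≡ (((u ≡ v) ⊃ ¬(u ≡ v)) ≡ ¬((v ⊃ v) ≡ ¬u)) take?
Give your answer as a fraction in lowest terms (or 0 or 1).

2/5

u ⊃ v = 1/5 ⊃ 0 = 4/5
u ⊃ (u ⊃ v) = 1/5 ⊃ 4/5 = 1
u ≡ u = 1/5 ≡ 1/5 = 1
(u ≡ u) ≡ u = 1 ≡ 1/5 = 1/5
¬v = ¬0 = 1
((u ≡ u) ≡ u) ≡ ¬v = 1/5 ≡ 1 = 1/5
(u ⊃ (u ⊃ v)) ≡ (((u ≡ u) ≡ u) ≡ ¬v) = 1 ≡ 1/5 = 1/5
u ≡ v = 1/5 ≡ 0 = 4/5
u ≡ v = 1/5 ≡ 0 = 4/5
¬(u ≡ v) = ¬4/5 = 1/5
(u ≡ v) ⊃ ¬(u ≡ v) = 4/5 ⊃ 1/5 = 2/5
v ⊃ v = 0 ⊃ 0 = 1
¬u = ¬1/5 = 4/5
(v ⊃ v) ≡ ¬u = 1 ≡ 4/5 = 4/5
¬((v ⊃ v) ≡ ¬u) = ¬4/5 = 1/5
((u ≡ v) ⊃ ¬(u ≡ v)) ≡ ¬((v ⊃ v) ≡ ¬u) = 2/5 ≡ 1/5 = 4/5
((u ⊃ (u ⊃ v)) ≡ (((u ≡ u) ≡ u) ≡ ¬v)) ≡ (((u ≡ v) ⊃ ¬(u ≡ v)) ≡ ¬((v ⊃ v) ≡ ¬u)) = 1/5 ≡ 4/5 = 2/5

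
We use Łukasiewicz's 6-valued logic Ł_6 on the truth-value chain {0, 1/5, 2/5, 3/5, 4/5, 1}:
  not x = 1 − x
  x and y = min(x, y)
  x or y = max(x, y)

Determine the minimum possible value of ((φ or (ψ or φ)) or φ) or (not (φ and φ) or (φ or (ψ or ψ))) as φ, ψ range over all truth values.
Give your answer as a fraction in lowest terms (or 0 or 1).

3/5

Take φ = 2/5, ψ = 0:
ψ or φ = 0 or 2/5 = 2/5
φ or (ψ or φ) = 2/5 or 2/5 = 2/5
(φ or (ψ or φ)) or φ = 2/5 or 2/5 = 2/5
φ and φ = 2/5 and 2/5 = 2/5
not (φ and φ) = not 2/5 = 3/5
ψ or ψ = 0 or 0 = 0
φ or (ψ or ψ) = 2/5 or 0 = 2/5
not (φ and φ) or (φ or (ψ or ψ)) = 3/5 or 2/5 = 3/5
((φ or (ψ or φ)) or φ) or (not (φ and φ) or (φ or (ψ or ψ))) = 2/5 or 3/5 = 3/5
No assignment yields a value below 3/5, so this is the minimum.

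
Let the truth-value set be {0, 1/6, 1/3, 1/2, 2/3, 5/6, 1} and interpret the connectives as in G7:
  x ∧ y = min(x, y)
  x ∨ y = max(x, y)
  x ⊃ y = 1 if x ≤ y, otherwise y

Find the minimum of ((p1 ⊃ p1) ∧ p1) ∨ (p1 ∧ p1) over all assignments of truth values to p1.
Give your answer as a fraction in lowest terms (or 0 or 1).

Take p1 = 0:
p1 ⊃ p1 = 0 ⊃ 0 = 1
(p1 ⊃ p1) ∧ p1 = 1 ∧ 0 = 0
p1 ∧ p1 = 0 ∧ 0 = 0
((p1 ⊃ p1) ∧ p1) ∨ (p1 ∧ p1) = 0 ∨ 0 = 0
No assignment yields a value below 0, so this is the minimum.

0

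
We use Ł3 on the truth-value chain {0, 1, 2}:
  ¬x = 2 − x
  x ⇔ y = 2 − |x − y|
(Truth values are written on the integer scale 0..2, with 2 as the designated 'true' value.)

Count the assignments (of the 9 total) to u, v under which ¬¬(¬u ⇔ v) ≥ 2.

3

u = 0, v = 0 ↦ 0  <
u = 0, v = 1 ↦ 1  <
u = 0, v = 2 ↦ 2  ≥
u = 1, v = 0 ↦ 1  <
u = 1, v = 1 ↦ 2  ≥
u = 1, v = 2 ↦ 1  <
u = 2, v = 0 ↦ 2  ≥
u = 2, v = 1 ↦ 1  <
u = 2, v = 2 ↦ 0  <
So 3 of the 9 assignments meet the threshold.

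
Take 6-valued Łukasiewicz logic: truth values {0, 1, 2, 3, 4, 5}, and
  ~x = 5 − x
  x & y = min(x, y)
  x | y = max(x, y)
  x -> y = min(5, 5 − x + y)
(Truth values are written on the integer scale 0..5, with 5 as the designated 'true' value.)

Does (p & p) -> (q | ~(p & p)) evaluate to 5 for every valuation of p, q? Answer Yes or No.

No

Counterexample: take p = 3, q = 0.
p & p = 3 & 3 = 3
p & p = 3 & 3 = 3
~(p & p) = ~3 = 2
q | ~(p & p) = 0 | 2 = 2
(p & p) -> (q | ~(p & p)) = 3 -> 2 = 4
This gives 4 ≠ 5.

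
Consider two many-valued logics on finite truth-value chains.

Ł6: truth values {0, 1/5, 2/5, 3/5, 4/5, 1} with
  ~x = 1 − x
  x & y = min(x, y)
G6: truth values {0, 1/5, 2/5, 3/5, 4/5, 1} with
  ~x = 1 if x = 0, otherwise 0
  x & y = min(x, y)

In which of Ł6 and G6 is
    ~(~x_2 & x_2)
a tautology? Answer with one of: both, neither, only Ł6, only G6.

In Ł6: at x_2 = 1/5 the value is 4/5 — not a tautology.
In G6: every assignment gives 1 — tautology.

only G6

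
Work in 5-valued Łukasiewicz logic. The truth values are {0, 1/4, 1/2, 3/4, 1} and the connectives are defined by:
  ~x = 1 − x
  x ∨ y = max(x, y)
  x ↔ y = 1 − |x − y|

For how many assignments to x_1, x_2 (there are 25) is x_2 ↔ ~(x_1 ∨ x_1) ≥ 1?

5

value 1: 5 assignments (counts)
value 3/4: 8 assignments
value 1/2: 6 assignments
value 1/4: 4 assignments
value 0: 2 assignments
So 5 of the 25 assignments meet the threshold.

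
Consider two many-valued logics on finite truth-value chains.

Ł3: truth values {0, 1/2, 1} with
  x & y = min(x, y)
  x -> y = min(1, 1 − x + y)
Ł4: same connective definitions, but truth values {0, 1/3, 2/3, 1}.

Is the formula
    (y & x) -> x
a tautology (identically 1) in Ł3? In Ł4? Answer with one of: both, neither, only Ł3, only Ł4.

In Ł3: every assignment gives 1 — tautology.
In Ł4: every assignment gives 1 — tautology.

both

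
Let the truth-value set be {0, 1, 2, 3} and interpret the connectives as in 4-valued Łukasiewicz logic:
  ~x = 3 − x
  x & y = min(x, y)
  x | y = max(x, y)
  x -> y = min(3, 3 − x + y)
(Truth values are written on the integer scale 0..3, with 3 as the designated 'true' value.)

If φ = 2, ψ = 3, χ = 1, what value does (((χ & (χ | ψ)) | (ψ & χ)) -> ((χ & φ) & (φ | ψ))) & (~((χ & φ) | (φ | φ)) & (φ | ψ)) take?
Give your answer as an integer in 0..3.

χ | ψ = 1 | 3 = 3
χ & (χ | ψ) = 1 & 3 = 1
ψ & χ = 3 & 1 = 1
(χ & (χ | ψ)) | (ψ & χ) = 1 | 1 = 1
χ & φ = 1 & 2 = 1
φ | ψ = 2 | 3 = 3
(χ & φ) & (φ | ψ) = 1 & 3 = 1
((χ & (χ | ψ)) | (ψ & χ)) -> ((χ & φ) & (φ | ψ)) = 1 -> 1 = 3
χ & φ = 1 & 2 = 1
φ | φ = 2 | 2 = 2
(χ & φ) | (φ | φ) = 1 | 2 = 2
~((χ & φ) | (φ | φ)) = ~2 = 1
φ | ψ = 2 | 3 = 3
~((χ & φ) | (φ | φ)) & (φ | ψ) = 1 & 3 = 1
(((χ & (χ | ψ)) | (ψ & χ)) -> ((χ & φ) & (φ | ψ))) & (~((χ & φ) | (φ | φ)) & (φ | ψ)) = 3 & 1 = 1

1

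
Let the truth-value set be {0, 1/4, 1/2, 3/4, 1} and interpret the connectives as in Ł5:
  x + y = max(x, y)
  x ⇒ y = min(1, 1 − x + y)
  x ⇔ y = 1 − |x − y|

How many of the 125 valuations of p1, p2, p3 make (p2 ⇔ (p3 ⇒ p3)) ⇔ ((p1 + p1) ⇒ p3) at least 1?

25

value 1: 25 assignments (counts)
value 3/4: 34 assignments
value 1/2: 28 assignments
value 1/4: 22 assignments
value 0: 16 assignments
So 25 of the 125 assignments meet the threshold.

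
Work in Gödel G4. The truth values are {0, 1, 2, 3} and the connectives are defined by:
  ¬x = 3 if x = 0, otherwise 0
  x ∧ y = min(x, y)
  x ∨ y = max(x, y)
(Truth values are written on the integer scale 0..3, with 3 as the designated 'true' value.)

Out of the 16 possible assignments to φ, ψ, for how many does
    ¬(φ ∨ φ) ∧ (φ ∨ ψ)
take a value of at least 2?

2

φ = 0, ψ = 0 ↦ 0  <
φ = 0, ψ = 1 ↦ 1  <
φ = 0, ψ = 2 ↦ 2  ≥
φ = 0, ψ = 3 ↦ 3  ≥
φ = 1, ψ = 0 ↦ 0  <
φ = 1, ψ = 1 ↦ 0  <
φ = 1, ψ = 2 ↦ 0  <
φ = 1, ψ = 3 ↦ 0  <
φ = 2, ψ = 0 ↦ 0  <
φ = 2, ψ = 1 ↦ 0  <
φ = 2, ψ = 2 ↦ 0  <
φ = 2, ψ = 3 ↦ 0  <
φ = 3, ψ = 0 ↦ 0  <
φ = 3, ψ = 1 ↦ 0  <
φ = 3, ψ = 2 ↦ 0  <
φ = 3, ψ = 3 ↦ 0  <
So 2 of the 16 assignments meet the threshold.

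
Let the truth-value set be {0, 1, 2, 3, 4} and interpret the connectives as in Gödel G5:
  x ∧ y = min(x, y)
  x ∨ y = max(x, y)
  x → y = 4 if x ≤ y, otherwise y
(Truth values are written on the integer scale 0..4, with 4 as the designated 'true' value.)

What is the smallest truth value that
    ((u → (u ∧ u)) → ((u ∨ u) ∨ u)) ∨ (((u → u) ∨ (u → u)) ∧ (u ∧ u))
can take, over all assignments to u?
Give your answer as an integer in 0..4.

Take u = 0:
u ∧ u = 0 ∧ 0 = 0
u → (u ∧ u) = 0 → 0 = 4
u ∨ u = 0 ∨ 0 = 0
(u ∨ u) ∨ u = 0 ∨ 0 = 0
(u → (u ∧ u)) → ((u ∨ u) ∨ u) = 4 → 0 = 0
u → u = 0 → 0 = 4
u → u = 0 → 0 = 4
(u → u) ∨ (u → u) = 4 ∨ 4 = 4
u ∧ u = 0 ∧ 0 = 0
((u → u) ∨ (u → u)) ∧ (u ∧ u) = 4 ∧ 0 = 0
((u → (u ∧ u)) → ((u ∨ u) ∨ u)) ∨ (((u → u) ∨ (u → u)) ∧ (u ∧ u)) = 0 ∨ 0 = 0
No assignment yields a value below 0, so this is the minimum.

0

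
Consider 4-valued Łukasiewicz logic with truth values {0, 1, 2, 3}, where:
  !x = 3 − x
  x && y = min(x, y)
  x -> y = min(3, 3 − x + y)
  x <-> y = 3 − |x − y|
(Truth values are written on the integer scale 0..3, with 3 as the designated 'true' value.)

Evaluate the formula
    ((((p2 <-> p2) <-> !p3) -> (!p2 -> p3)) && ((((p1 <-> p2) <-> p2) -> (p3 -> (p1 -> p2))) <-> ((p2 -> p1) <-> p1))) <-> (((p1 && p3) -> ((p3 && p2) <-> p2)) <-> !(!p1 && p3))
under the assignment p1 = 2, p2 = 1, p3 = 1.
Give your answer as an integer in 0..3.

p2 <-> p2 = 1 <-> 1 = 3
!p3 = !1 = 2
(p2 <-> p2) <-> !p3 = 3 <-> 2 = 2
!p2 = !1 = 2
!p2 -> p3 = 2 -> 1 = 2
((p2 <-> p2) <-> !p3) -> (!p2 -> p3) = 2 -> 2 = 3
p1 <-> p2 = 2 <-> 1 = 2
(p1 <-> p2) <-> p2 = 2 <-> 1 = 2
p1 -> p2 = 2 -> 1 = 2
p3 -> (p1 -> p2) = 1 -> 2 = 3
((p1 <-> p2) <-> p2) -> (p3 -> (p1 -> p2)) = 2 -> 3 = 3
p2 -> p1 = 1 -> 2 = 3
(p2 -> p1) <-> p1 = 3 <-> 2 = 2
(((p1 <-> p2) <-> p2) -> (p3 -> (p1 -> p2))) <-> ((p2 -> p1) <-> p1) = 3 <-> 2 = 2
(((p2 <-> p2) <-> !p3) -> (!p2 -> p3)) && ((((p1 <-> p2) <-> p2) -> (p3 -> (p1 -> p2))) <-> ((p2 -> p1) <-> p1)) = 3 && 2 = 2
p1 && p3 = 2 && 1 = 1
p3 && p2 = 1 && 1 = 1
(p3 && p2) <-> p2 = 1 <-> 1 = 3
(p1 && p3) -> ((p3 && p2) <-> p2) = 1 -> 3 = 3
!p1 = !2 = 1
!p1 && p3 = 1 && 1 = 1
!(!p1 && p3) = !1 = 2
((p1 && p3) -> ((p3 && p2) <-> p2)) <-> !(!p1 && p3) = 3 <-> 2 = 2
((((p2 <-> p2) <-> !p3) -> (!p2 -> p3)) && ((((p1 <-> p2) <-> p2) -> (p3 -> (p1 -> p2))) <-> ((p2 -> p1) <-> p1))) <-> (((p1 && p3) -> ((p3 && p2) <-> p2)) <-> !(!p1 && p3)) = 2 <-> 2 = 3

3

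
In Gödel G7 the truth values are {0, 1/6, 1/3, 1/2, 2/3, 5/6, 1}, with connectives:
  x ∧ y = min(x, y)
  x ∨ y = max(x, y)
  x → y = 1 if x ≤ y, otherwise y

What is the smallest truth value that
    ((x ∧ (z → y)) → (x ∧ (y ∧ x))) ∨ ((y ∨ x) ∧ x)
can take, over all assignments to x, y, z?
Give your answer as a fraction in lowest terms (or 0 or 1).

1/6

Take x = 1/6, y = 0, z = 0:
z → y = 0 → 0 = 1
x ∧ (z → y) = 1/6 ∧ 1 = 1/6
y ∧ x = 0 ∧ 1/6 = 0
x ∧ (y ∧ x) = 1/6 ∧ 0 = 0
(x ∧ (z → y)) → (x ∧ (y ∧ x)) = 1/6 → 0 = 0
y ∨ x = 0 ∨ 1/6 = 1/6
(y ∨ x) ∧ x = 1/6 ∧ 1/6 = 1/6
((x ∧ (z → y)) → (x ∧ (y ∧ x))) ∨ ((y ∨ x) ∧ x) = 0 ∨ 1/6 = 1/6
No assignment yields a value below 1/6, so this is the minimum.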